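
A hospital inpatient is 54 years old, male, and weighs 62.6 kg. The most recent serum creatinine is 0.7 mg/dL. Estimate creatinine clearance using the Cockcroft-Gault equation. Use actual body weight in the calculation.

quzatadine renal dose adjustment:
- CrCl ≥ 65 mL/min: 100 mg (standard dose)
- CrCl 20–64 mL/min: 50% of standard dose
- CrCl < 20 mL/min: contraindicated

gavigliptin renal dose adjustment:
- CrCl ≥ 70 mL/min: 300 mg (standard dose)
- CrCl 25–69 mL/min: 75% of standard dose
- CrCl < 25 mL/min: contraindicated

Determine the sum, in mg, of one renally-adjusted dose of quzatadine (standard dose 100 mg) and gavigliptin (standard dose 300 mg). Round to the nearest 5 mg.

CrCl = (140 − 54) × 62.6 / (72 × 0.7) = 5383.6 / 50.40 ≈ 106.8 mL/min
CrCl ≈ 107 mL/min.
quzatadine: ≥ 65 mL/min → 100% of 100 mg = 100 mg.
gavigliptin: ≥ 70 mL/min → 100% of 300 mg = 300 mg.
Total = 100 + 300 = 400 mg.

400 mg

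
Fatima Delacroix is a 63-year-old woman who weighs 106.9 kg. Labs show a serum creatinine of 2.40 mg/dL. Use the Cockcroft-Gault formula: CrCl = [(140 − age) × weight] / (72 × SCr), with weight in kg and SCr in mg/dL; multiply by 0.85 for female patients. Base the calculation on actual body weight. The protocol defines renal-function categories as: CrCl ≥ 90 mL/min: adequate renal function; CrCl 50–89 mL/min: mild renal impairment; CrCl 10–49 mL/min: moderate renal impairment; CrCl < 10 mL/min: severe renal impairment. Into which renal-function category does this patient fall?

CrCl = (140 − 63) × 106.9 / (72 × 2.4) × 0.85 = 8231.3 / 172.80 × 0.85 ≈ 40.5 mL/min
40 mL/min falls in the 'moderate renal impairment' range.

moderate renal impairment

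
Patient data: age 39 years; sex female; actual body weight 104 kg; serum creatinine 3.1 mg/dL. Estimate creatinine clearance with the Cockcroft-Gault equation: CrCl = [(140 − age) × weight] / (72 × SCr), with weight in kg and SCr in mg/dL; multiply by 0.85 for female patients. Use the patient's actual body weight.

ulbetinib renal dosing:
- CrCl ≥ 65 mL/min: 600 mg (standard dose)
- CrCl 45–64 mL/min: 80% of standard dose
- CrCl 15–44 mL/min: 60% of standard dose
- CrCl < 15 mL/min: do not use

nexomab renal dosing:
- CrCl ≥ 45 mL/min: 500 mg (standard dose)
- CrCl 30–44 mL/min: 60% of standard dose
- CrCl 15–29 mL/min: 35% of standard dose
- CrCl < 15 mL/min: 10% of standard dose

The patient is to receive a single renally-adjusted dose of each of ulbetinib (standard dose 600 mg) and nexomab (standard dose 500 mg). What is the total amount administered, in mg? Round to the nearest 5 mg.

CrCl = (140 − 39) × 104 / (72 × 3.1) × 0.85 = 10504.0 / 223.20 × 0.85 ≈ 40.0 mL/min
CrCl ≈ 40 mL/min.
ulbetinib: 15–44 mL/min → 60% of 600 mg = 360 mg.
nexomab: 30–44 mL/min → 60% of 500 mg = 300 mg.
Total = 360 + 300 = 660 mg.

660 mg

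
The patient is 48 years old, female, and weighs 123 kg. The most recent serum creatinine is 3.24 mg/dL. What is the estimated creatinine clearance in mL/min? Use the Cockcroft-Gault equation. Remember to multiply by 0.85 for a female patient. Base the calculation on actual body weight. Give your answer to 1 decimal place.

CrCl = (140 − 48) × 123 / (72 × 3.24) × 0.85 = 11316.0 / 233.28 × 0.85 ≈ 41.2 mL/min

41.2 mL/min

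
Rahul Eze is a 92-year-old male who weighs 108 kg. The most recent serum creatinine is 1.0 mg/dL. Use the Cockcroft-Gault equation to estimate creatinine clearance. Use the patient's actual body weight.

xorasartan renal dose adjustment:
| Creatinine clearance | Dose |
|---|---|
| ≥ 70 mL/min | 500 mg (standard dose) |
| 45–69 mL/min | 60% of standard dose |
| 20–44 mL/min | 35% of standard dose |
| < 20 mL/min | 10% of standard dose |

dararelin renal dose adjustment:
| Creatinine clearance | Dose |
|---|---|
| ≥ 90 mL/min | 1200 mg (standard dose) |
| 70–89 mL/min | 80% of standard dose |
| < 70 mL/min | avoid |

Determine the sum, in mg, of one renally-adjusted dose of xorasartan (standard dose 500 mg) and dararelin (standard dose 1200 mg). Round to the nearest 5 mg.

CrCl = (140 − 92) × 108 / (72 × 1) = 5184.0 / 72.00 ≈ 72.0 mL/min
CrCl ≈ 72 mL/min.
xorasartan: ≥ 70 mL/min → 100% of 500 mg = 500 mg.
dararelin: 70–89 mL/min → 80% of 1200 mg = 960 mg.
Total = 500 + 960 = 1460 mg.

1460 mg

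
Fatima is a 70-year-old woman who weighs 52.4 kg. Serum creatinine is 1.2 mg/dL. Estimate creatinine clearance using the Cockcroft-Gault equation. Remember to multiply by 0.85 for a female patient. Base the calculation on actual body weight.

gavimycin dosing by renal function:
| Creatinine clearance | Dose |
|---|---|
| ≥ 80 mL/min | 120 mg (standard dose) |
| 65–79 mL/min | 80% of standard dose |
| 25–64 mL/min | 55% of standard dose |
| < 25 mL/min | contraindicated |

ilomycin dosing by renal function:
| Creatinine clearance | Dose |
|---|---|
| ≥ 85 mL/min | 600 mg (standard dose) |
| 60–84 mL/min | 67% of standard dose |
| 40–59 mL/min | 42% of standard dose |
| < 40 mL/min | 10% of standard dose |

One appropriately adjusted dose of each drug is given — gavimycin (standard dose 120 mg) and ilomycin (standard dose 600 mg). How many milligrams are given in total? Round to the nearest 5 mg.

125 mg

CrCl = (140 − 70) × 52.4 / (72 × 1.2) × 0.85 = 3668.0 / 86.40 × 0.85 ≈ 36.1 mL/min
CrCl ≈ 36 mL/min.
gavimycin: 25–64 mL/min → 55% of 120 mg = 66 mg.
ilomycin: < 40 mL/min → 10% of 600 mg = 60 mg.
Total = 66 + 60 = 126 mg.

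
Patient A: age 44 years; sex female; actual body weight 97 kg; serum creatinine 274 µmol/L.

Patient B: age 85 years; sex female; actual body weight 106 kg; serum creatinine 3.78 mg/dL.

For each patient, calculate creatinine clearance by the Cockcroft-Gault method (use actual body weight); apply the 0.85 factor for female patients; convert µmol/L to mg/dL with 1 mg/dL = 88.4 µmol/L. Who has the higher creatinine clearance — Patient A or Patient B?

Patient A: SCr = 274 / 88.4 = 3.1 mg/dL
Patient A: CrCl = (140 − 44) × 97 / (72 × 3.1) × 0.85 = 9312.0 / 223.20 × 0.85 ≈ 35.5 mL/min
Patient B: CrCl = (140 − 85) × 106 / (72 × 3.78) × 0.85 = 5830.0 / 272.16 × 0.85 ≈ 18.2 mL/min
35.5 vs 18.2 mL/min → Patient A is higher.

Patient A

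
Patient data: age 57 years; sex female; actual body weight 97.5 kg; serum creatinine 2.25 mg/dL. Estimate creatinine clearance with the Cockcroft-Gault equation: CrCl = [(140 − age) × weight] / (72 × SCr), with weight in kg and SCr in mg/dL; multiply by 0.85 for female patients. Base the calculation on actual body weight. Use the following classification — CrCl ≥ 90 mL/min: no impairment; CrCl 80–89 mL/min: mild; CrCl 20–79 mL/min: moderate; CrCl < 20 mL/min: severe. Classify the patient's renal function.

moderate

CrCl = (140 − 57) × 97.5 / (72 × 2.25) × 0.85 = 8092.5 / 162.00 × 0.85 ≈ 42.5 mL/min
42 mL/min falls in the 'moderate' range.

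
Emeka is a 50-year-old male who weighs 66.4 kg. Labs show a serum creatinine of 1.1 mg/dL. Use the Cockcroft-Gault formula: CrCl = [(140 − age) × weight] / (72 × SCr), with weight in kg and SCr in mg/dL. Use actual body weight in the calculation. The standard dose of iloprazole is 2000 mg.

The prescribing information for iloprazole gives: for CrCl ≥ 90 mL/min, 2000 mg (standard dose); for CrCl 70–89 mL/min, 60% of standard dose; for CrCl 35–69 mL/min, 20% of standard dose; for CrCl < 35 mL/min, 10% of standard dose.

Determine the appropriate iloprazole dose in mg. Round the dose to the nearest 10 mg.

CrCl = (140 − 50) × 66.4 / (72 × 1.1) = 5976.0 / 79.20 ≈ 75.5 mL/min
CrCl ≈ 75 mL/min → bracket 70–89 mL/min.
60% of 2000 mg = 1200 mg

1200 mg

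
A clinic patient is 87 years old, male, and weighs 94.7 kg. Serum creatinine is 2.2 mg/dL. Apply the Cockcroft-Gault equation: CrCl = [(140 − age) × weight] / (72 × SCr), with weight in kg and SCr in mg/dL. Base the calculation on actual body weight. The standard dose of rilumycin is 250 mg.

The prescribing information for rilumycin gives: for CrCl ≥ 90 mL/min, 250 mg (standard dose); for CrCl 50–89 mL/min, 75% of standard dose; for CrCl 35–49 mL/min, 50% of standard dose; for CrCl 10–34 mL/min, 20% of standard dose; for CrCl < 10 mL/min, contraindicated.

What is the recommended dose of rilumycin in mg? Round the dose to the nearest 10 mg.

CrCl = (140 − 87) × 94.7 / (72 × 2.2) = 5019.1 / 158.40 ≈ 31.7 mL/min
CrCl ≈ 32 mL/min → bracket 10–34 mL/min.
20% of 250 mg = 50 mg

50 mg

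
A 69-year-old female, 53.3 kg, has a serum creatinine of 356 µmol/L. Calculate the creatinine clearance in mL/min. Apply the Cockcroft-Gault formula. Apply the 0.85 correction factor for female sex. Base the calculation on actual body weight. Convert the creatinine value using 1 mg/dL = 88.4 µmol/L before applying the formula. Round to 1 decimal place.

11.1 mL/min

SCr = 356 / 88.4 = 4.027 mg/dL
CrCl = (140 − 69) × 53.3 / (72 × 4.027) × 0.85 = 3784.3 / 289.94 × 0.85 ≈ 11.1 mL/min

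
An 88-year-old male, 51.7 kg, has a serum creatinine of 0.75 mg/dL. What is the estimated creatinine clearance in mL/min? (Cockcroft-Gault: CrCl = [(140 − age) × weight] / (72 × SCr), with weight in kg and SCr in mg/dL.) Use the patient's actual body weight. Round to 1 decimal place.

CrCl = (140 − 88) × 51.7 / (72 × 0.75) = 2688.4 / 54.00 ≈ 49.8 mL/min

49.8 mL/min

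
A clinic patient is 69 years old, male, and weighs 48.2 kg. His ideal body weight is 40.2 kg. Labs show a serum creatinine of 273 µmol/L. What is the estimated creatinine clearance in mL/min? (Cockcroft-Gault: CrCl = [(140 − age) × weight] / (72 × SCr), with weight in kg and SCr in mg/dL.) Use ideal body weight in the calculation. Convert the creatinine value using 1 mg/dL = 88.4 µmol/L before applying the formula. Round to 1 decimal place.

SCr = 273 / 88.4 = 3.088 mg/dL
CrCl = (140 − 69) × 40.2 / (72 × 3.088) = 2854.2 / 222.34 ≈ 12.8 mL/min

12.8 mL/min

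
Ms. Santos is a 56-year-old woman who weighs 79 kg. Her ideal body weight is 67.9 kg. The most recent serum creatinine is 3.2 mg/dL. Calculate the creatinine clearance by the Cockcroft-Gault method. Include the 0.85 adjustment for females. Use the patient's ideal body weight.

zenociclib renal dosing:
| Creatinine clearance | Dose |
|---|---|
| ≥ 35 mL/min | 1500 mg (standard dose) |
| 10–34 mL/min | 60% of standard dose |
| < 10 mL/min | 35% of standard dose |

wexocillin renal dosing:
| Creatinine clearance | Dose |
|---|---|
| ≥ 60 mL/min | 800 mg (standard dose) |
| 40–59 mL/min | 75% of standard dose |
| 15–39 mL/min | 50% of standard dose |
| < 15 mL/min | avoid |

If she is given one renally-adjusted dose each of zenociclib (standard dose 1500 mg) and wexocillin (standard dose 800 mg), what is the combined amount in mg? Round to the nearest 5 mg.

1300 mg

CrCl = (140 − 56) × 67.9 / (72 × 3.2) × 0.85 = 5703.6 / 230.40 × 0.85 ≈ 21.0 mL/min
CrCl ≈ 21 mL/min.
zenociclib: 10–34 mL/min → 60% of 1500 mg = 900 mg.
wexocillin: 15–39 mL/min → 50% of 800 mg = 400 mg.
Total = 900 + 400 = 1300 mg.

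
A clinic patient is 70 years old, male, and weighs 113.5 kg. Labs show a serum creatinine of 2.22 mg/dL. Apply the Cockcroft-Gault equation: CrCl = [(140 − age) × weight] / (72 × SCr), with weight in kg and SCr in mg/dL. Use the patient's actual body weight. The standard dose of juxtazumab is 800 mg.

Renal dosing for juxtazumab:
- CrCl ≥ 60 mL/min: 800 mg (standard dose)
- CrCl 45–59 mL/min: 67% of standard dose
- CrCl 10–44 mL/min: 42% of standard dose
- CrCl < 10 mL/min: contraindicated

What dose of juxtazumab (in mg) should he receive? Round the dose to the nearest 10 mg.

CrCl = (140 − 70) × 113.5 / (72 × 2.22) = 7945.0 / 159.84 ≈ 49.7 mL/min
CrCl ≈ 50 mL/min → bracket 45–59 mL/min.
67% of 800 mg = 536 mg → 540 mg

540 mg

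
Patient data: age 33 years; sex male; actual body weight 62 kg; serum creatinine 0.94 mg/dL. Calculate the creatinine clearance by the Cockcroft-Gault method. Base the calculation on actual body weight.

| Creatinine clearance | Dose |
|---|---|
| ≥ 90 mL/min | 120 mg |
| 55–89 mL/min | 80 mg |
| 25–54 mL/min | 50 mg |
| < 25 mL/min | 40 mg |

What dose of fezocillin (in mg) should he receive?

120 mg

CrCl = (140 − 33) × 62 / (72 × 0.94) = 6634.0 / 67.68 ≈ 98.0 mL/min
CrCl ≈ 98 mL/min → bracket ≥ 90 mL/min.
Dose for this bracket: 120 mg.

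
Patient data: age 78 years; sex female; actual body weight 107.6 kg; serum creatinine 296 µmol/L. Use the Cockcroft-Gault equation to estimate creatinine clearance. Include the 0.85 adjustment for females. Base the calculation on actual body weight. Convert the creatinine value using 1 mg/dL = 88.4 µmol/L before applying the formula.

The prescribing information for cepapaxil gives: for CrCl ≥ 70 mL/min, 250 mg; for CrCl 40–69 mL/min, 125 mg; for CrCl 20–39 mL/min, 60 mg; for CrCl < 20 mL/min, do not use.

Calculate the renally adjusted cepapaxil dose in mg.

60 mg

SCr = 296 / 88.4 = 3.348 mg/dL
CrCl = (140 − 78) × 107.6 / (72 × 3.348) × 0.85 = 6671.2 / 241.06 × 0.85 ≈ 23.5 mL/min
CrCl ≈ 24 mL/min → bracket 20–39 mL/min.
Dose for this bracket: 60 mg.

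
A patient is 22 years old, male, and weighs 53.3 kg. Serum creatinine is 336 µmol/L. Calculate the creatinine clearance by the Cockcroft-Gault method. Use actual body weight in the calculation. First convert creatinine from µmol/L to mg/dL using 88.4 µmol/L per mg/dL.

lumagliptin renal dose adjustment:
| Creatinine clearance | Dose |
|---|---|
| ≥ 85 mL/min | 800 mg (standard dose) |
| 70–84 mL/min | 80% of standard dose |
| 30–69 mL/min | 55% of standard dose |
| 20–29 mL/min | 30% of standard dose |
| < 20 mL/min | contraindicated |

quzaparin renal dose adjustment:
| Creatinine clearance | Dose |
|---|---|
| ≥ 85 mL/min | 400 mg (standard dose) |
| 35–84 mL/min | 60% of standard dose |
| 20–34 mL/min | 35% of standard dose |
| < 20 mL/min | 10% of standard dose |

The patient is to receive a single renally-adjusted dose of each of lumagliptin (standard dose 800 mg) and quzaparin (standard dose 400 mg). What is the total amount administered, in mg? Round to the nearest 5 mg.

380 mg

SCr = 336 / 88.4 = 3.801 mg/dL
CrCl = (140 − 22) × 53.3 / (72 × 3.801) = 6289.4 / 273.67 ≈ 23.0 mL/min
CrCl ≈ 23 mL/min.
lumagliptin: 20–29 mL/min → 30% of 800 mg = 240 mg.
quzaparin: 20–34 mL/min → 35% of 400 mg = 140 mg.
Total = 240 + 140 = 380 mg.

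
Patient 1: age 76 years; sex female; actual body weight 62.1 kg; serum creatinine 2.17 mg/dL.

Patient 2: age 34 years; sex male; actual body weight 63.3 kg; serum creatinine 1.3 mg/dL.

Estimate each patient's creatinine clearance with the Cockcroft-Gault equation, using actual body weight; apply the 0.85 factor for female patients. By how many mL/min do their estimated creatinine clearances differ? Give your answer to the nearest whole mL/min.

Patient 1: CrCl = (140 − 76) × 62.1 / (72 × 2.17) × 0.85 = 3974.4 / 156.24 × 0.85 ≈ 21.6 mL/min
Patient 2: CrCl = (140 − 34) × 63.3 / (72 × 1.3) = 6709.8 / 93.60 ≈ 71.7 mL/min
|21.6 − 71.7| = 50.1 mL/min

50 mL/min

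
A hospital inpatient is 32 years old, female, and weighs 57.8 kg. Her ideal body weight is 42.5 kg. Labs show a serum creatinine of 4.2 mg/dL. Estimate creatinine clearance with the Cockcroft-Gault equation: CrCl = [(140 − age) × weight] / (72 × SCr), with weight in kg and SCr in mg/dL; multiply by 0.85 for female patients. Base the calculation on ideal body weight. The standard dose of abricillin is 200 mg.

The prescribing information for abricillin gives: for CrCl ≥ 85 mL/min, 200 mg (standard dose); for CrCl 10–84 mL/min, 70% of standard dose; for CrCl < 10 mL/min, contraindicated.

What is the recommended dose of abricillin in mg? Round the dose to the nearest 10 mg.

CrCl = (140 − 32) × 42.5 / (72 × 4.2) × 0.85 = 4590.0 / 302.40 × 0.85 ≈ 12.9 mL/min
CrCl ≈ 13 mL/min → bracket 10–84 mL/min.
70% of 200 mg = 140 mg

140 mg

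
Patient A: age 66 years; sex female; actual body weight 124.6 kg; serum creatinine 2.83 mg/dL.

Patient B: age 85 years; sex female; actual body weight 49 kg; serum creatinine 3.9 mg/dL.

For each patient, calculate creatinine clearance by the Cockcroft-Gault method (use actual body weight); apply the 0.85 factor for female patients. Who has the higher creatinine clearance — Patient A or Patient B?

Patient A

Patient A: CrCl = (140 − 66) × 124.6 / (72 × 2.83) × 0.85 = 9220.4 / 203.76 × 0.85 ≈ 38.5 mL/min
Patient B: CrCl = (140 − 85) × 49 / (72 × 3.9) × 0.85 = 2695.0 / 280.80 × 0.85 ≈ 8.2 mL/min
38.5 vs 8.2 mL/min → Patient A is higher.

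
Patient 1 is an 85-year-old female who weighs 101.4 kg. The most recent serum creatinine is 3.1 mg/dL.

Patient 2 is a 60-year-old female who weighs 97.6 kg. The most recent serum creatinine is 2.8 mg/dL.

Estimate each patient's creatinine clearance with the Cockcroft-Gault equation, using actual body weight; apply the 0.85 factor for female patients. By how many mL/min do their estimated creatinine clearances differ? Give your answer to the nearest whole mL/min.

Patient 1: CrCl = (140 − 85) × 101.4 / (72 × 3.1) × 0.85 = 5577.0 / 223.20 × 0.85 ≈ 21.2 mL/min
Patient 2: CrCl = (140 − 60) × 97.6 / (72 × 2.8) × 0.85 = 7808.0 / 201.60 × 0.85 ≈ 32.9 mL/min
|21.2 − 32.9| = 11.7 mL/min

12 mL/min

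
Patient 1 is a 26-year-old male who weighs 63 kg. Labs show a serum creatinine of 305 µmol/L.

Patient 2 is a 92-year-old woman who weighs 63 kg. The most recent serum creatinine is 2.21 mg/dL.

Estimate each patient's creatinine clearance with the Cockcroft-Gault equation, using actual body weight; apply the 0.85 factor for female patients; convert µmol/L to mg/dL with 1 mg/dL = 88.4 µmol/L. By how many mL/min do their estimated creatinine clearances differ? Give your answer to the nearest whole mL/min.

Patient 1: SCr = 305 / 88.4 = 3.45 mg/dL
Patient 1: CrCl = (140 − 26) × 63 / (72 × 3.45) = 7182.0 / 248.40 ≈ 28.9 mL/min
Patient 2: CrCl = (140 − 92) × 63 / (72 × 2.21) × 0.85 = 3024.0 / 159.12 × 0.85 ≈ 16.2 mL/min
|28.9 − 16.2| = 12.7 mL/min

13 mL/min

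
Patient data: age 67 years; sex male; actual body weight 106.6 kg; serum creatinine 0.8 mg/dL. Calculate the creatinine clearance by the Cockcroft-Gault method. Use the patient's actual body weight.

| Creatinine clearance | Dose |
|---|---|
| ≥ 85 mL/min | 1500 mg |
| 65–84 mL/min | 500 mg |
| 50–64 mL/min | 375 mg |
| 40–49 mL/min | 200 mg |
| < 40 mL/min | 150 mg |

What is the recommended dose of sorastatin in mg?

1500 mg

CrCl = (140 − 67) × 106.6 / (72 × 0.8) = 7781.8 / 57.60 ≈ 135.1 mL/min
CrCl ≈ 135 mL/min → bracket ≥ 85 mL/min.
Dose for this bracket: 1500 mg.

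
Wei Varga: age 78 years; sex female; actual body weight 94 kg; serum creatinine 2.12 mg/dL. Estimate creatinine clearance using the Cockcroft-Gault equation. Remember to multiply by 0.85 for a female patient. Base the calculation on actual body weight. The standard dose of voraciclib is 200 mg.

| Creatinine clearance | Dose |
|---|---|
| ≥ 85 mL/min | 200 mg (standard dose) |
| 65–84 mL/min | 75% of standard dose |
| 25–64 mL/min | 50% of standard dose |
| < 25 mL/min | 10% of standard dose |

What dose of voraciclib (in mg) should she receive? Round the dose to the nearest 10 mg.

100 mg

CrCl = (140 − 78) × 94 / (72 × 2.12) × 0.85 = 5828.0 / 152.64 × 0.85 ≈ 32.5 mL/min
CrCl ≈ 32 mL/min → bracket 25–64 mL/min.
50% of 200 mg = 100 mg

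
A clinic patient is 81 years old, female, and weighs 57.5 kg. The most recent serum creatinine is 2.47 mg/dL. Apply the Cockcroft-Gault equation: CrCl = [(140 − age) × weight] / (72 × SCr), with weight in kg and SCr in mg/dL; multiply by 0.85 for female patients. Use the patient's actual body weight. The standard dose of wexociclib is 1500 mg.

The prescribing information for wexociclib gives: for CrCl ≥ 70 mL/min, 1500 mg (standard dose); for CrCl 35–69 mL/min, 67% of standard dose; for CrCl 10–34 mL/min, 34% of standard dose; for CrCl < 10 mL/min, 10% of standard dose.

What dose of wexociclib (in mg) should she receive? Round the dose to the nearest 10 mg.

CrCl = (140 − 81) × 57.5 / (72 × 2.47) × 0.85 = 3392.5 / 177.84 × 0.85 ≈ 16.2 mL/min
CrCl ≈ 16 mL/min → bracket 10–34 mL/min.
34% of 1500 mg = 510 mg

510 mg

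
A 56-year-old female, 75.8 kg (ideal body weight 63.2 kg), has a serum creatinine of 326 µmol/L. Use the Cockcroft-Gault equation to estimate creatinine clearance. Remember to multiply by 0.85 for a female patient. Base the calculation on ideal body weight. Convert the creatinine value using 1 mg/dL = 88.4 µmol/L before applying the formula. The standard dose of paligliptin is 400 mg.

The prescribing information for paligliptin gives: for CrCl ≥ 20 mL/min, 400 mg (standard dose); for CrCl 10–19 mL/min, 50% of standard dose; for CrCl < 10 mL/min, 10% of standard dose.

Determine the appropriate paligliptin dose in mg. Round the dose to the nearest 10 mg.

SCr = 326 / 88.4 = 3.688 mg/dL
CrCl = (140 − 56) × 63.2 / (72 × 3.688) × 0.85 = 5308.8 / 265.54 × 0.85 ≈ 17.0 mL/min
CrCl ≈ 17 mL/min → bracket 10–19 mL/min.
50% of 400 mg = 200 mg

200 mg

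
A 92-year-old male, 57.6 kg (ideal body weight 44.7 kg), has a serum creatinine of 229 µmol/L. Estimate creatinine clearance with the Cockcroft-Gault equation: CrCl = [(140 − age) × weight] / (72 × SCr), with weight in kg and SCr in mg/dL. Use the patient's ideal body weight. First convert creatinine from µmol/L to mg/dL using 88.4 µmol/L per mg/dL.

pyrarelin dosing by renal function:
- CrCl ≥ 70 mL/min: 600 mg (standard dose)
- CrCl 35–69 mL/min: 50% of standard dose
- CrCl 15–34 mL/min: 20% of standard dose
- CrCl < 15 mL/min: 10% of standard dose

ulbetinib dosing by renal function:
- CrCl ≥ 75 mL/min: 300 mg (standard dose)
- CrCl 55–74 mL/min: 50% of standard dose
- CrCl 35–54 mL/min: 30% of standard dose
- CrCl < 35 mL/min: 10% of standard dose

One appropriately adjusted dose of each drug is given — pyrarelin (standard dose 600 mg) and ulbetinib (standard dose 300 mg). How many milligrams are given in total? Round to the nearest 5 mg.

SCr = 229 / 88.4 = 2.59 mg/dL
CrCl = (140 − 92) × 44.7 / (72 × 2.59) = 2145.6 / 186.48 ≈ 11.5 mL/min
CrCl ≈ 12 mL/min.
pyrarelin: < 15 mL/min → 10% of 600 mg = 60 mg.
ulbetinib: < 35 mL/min → 10% of 300 mg = 30 mg.
Total = 60 + 30 = 90 mg.

90 mg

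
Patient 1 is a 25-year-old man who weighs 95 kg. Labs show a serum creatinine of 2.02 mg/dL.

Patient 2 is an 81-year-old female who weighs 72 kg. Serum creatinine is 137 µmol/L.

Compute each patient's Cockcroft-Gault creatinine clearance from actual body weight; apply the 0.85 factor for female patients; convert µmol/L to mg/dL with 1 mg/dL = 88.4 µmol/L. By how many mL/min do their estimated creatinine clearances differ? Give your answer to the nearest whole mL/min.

Patient 1: CrCl = (140 − 25) × 95 / (72 × 2.02) = 10925.0 / 145.44 ≈ 75.1 mL/min
Patient 2: SCr = 137 / 88.4 = 1.55 mg/dL
Patient 2: CrCl = (140 − 81) × 72 / (72 × 1.55) × 0.85 = 4248.0 / 111.60 × 0.85 ≈ 32.4 mL/min
|75.1 − 32.4| = 42.7 mL/min

43 mL/min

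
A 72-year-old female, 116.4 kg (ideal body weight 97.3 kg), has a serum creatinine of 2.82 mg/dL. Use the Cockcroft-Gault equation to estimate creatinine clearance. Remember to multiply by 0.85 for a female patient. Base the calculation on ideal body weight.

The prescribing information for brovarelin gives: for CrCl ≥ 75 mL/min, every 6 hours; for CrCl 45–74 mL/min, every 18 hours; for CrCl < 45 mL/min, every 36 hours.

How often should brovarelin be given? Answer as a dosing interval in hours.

CrCl = (140 − 72) × 97.3 / (72 × 2.82) × 0.85 = 6616.4 / 203.04 × 0.85 ≈ 27.7 mL/min
CrCl ≈ 28 mL/min → bracket < 45 mL/min → every 36 hours.

every 36 hours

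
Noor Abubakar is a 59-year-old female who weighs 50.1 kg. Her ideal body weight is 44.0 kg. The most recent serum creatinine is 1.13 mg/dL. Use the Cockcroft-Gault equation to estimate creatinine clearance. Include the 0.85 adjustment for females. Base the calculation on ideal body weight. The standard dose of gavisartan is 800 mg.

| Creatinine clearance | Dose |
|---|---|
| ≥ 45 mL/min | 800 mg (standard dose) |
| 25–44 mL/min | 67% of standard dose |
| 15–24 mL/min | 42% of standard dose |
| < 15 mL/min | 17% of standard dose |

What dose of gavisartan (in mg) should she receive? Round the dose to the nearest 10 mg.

CrCl = (140 − 59) × 44 / (72 × 1.13) × 0.85 = 3564.0 / 81.36 × 0.85 ≈ 37.2 mL/min
CrCl ≈ 37 mL/min → bracket 25–44 mL/min.
67% of 800 mg = 536 mg → 540 mg

540 mg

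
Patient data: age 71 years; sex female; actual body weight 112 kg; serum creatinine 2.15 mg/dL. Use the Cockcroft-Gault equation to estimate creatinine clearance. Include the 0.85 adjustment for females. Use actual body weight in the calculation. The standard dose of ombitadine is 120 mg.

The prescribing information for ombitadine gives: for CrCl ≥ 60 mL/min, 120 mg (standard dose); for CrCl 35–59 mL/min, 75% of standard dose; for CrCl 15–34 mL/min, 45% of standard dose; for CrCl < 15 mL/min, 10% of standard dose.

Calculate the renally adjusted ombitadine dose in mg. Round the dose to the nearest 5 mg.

CrCl = (140 − 71) × 112 / (72 × 2.15) × 0.85 = 7728.0 / 154.80 × 0.85 ≈ 42.4 mL/min
CrCl ≈ 42 mL/min → bracket 35–59 mL/min.
75% of 120 mg = 90 mg

90 mg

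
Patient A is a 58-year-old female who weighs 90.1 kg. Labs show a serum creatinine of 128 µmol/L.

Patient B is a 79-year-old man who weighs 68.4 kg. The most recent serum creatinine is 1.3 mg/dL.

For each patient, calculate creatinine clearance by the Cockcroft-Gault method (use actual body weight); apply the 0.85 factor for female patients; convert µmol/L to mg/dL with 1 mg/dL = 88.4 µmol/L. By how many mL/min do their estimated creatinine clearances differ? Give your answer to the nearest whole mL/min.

Patient A: SCr = 128 / 88.4 = 1.448 mg/dL
Patient A: CrCl = (140 − 58) × 90.1 / (72 × 1.448) × 0.85 = 7388.2 / 104.26 × 0.85 ≈ 60.2 mL/min
Patient B: CrCl = (140 − 79) × 68.4 / (72 × 1.3) = 4172.4 / 93.60 ≈ 44.6 mL/min
|60.2 − 44.6| = 15.6 mL/min

16 mL/min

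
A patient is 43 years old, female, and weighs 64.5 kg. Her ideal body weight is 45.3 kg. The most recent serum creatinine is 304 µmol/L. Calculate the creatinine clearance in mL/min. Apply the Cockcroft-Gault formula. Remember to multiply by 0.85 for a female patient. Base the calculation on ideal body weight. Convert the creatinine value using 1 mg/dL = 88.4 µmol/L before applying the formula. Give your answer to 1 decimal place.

15.1 mL/min

SCr = 304 / 88.4 = 3.439 mg/dL
CrCl = (140 − 43) × 45.3 / (72 × 3.439) × 0.85 = 4394.1 / 247.61 × 0.85 ≈ 15.1 mL/min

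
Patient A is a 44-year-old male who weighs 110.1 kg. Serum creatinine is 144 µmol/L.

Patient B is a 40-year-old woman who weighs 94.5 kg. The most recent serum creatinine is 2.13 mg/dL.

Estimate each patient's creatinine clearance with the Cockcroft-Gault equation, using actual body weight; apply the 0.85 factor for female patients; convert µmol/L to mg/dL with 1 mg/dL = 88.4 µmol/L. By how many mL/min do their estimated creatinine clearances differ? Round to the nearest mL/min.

Patient A: SCr = 144 / 88.4 = 1.629 mg/dL
Patient A: CrCl = (140 − 44) × 110.1 / (72 × 1.629) = 10569.6 / 117.29 ≈ 90.1 mL/min
Patient B: CrCl = (140 − 40) × 94.5 / (72 × 2.13) × 0.85 = 9450.0 / 153.36 × 0.85 ≈ 52.4 mL/min
|90.1 − 52.4| = 37.7 mL/min

38 mL/min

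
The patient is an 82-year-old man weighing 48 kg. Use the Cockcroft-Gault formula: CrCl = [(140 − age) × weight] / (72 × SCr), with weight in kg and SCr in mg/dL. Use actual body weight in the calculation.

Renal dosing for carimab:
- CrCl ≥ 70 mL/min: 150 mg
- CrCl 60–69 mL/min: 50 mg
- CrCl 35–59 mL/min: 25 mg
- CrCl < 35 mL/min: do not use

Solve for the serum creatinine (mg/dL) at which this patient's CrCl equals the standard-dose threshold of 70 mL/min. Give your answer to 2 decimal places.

Standard dose requires CrCl ≥ 70 mL/min.
Set (140 − 82) × 48 / (72 × SCr) = 70
SCr = (140 − 82) × 48 / (72 × 70) = 0.552 mg/dL

0.55 mg/dL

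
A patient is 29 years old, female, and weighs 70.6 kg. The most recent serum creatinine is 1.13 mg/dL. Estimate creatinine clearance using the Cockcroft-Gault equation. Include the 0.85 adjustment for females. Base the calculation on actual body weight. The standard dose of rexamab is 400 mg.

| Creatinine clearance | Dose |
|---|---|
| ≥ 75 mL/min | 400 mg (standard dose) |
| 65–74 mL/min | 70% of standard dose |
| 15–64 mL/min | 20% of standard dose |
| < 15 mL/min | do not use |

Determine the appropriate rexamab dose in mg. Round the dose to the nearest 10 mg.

400 mg

CrCl = (140 − 29) × 70.6 / (72 × 1.13) × 0.85 = 7836.6 / 81.36 × 0.85 ≈ 81.9 mL/min
CrCl ≈ 82 mL/min → bracket ≥ 75 mL/min.
100% of 400 mg = 400 mg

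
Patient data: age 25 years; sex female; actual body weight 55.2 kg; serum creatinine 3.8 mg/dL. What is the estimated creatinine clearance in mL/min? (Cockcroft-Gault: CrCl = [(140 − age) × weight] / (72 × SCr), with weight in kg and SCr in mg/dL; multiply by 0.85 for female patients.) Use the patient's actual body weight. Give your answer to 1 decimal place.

19.7 mL/min

CrCl = (140 − 25) × 55.2 / (72 × 3.8) × 0.85 = 6348.0 / 273.60 × 0.85 ≈ 19.7 mL/min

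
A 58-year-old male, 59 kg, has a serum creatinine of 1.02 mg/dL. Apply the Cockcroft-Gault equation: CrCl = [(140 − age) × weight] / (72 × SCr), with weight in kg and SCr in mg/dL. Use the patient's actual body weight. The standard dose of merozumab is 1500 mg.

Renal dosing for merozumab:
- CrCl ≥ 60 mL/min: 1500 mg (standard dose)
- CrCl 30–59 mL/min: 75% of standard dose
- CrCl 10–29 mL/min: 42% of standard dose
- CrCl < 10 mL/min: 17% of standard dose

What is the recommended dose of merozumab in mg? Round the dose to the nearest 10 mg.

1500 mg

CrCl = (140 − 58) × 59 / (72 × 1.02) = 4838.0 / 73.44 ≈ 65.9 mL/min
CrCl ≈ 66 mL/min → bracket ≥ 60 mL/min.
100% of 1500 mg = 1500 mg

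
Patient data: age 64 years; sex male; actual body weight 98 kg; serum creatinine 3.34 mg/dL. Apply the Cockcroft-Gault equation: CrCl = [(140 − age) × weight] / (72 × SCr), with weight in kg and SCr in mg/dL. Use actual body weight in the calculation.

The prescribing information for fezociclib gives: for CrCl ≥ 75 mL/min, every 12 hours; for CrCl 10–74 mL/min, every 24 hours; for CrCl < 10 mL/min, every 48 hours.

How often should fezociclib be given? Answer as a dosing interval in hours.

CrCl = (140 − 64) × 98 / (72 × 3.34) = 7448.0 / 240.48 ≈ 31.0 mL/min
CrCl ≈ 31 mL/min → bracket 10–74 mL/min → every 24 hours.

every 24 hours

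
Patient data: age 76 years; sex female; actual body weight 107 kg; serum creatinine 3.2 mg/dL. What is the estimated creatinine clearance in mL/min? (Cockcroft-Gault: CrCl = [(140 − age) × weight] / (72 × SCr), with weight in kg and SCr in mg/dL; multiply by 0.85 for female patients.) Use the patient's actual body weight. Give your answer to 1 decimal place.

25.3 mL/min

CrCl = (140 − 76) × 107 / (72 × 3.2) × 0.85 = 6848.0 / 230.40 × 0.85 ≈ 25.3 mL/min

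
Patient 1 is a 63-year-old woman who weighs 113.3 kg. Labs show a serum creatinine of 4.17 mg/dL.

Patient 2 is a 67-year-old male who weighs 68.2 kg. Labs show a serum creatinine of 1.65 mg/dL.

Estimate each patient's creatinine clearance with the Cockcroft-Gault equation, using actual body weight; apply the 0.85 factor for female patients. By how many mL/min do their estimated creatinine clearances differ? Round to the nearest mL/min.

Patient 1: CrCl = (140 − 63) × 113.3 / (72 × 4.17) × 0.85 = 8724.1 / 300.24 × 0.85 ≈ 24.7 mL/min
Patient 2: CrCl = (140 − 67) × 68.2 / (72 × 1.65) = 4978.6 / 118.80 ≈ 41.9 mL/min
|24.7 − 41.9| = 17.2 mL/min

17 mL/min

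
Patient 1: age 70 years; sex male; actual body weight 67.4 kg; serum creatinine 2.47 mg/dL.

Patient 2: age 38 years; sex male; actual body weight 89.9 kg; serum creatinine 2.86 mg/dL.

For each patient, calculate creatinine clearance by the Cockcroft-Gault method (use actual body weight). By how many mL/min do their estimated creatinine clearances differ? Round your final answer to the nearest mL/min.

18 mL/min

Patient 1: CrCl = (140 − 70) × 67.4 / (72 × 2.47) = 4718.0 / 177.84 ≈ 26.5 mL/min
Patient 2: CrCl = (140 − 38) × 89.9 / (72 × 2.86) = 9169.8 / 205.92 ≈ 44.5 mL/min
|26.5 − 44.5| = 18.0 mL/min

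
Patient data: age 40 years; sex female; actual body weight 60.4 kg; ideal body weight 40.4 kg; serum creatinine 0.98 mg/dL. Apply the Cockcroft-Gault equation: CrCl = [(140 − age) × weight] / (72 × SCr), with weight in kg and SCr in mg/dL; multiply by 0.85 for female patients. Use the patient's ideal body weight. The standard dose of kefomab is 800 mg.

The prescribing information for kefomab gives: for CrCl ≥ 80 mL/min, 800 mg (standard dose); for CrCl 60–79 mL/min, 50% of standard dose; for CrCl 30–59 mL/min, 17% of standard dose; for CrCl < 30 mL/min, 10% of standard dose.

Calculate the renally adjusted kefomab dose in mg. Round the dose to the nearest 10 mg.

140 mg

CrCl = (140 − 40) × 40.4 / (72 × 0.98) × 0.85 = 4040.0 / 70.56 × 0.85 ≈ 48.7 mL/min
CrCl ≈ 49 mL/min → bracket 30–59 mL/min.
17% of 800 mg = 136 mg → 140 mg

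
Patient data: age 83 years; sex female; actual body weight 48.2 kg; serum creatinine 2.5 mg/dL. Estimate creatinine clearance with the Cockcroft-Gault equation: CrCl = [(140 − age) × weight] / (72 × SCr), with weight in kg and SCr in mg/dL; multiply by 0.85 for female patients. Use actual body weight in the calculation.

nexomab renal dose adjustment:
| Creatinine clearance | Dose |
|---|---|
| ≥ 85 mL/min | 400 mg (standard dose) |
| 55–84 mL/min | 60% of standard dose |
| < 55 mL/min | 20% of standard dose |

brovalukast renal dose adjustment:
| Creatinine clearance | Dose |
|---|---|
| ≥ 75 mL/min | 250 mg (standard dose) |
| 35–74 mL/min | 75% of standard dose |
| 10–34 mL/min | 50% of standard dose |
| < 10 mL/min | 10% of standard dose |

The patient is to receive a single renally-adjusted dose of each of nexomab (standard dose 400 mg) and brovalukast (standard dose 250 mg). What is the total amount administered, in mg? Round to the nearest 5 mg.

CrCl = (140 − 83) × 48.2 / (72 × 2.5) × 0.85 = 2747.4 / 180.00 × 0.85 ≈ 13.0 mL/min
CrCl ≈ 13 mL/min.
nexomab: < 55 mL/min → 20% of 400 mg = 80 mg.
brovalukast: 10–34 mL/min → 50% of 250 mg = 125 mg.
Total = 80 + 125 = 205 mg.

205 mg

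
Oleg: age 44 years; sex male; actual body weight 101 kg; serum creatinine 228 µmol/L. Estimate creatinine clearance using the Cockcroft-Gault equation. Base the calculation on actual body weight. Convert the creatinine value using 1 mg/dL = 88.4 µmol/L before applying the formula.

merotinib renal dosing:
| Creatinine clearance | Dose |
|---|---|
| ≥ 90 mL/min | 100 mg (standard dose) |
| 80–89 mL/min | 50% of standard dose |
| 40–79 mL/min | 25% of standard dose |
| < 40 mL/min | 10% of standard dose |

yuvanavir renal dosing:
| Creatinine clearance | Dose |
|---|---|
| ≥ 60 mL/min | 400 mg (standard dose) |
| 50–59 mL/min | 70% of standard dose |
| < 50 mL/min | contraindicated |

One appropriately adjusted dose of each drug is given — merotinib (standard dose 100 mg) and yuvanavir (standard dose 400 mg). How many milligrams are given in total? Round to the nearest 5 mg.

305 mg

SCr = 228 / 88.4 = 2.579 mg/dL
CrCl = (140 − 44) × 101 / (72 × 2.579) = 9696.0 / 185.69 ≈ 52.2 mL/min
CrCl ≈ 52 mL/min.
merotinib: 40–79 mL/min → 25% of 100 mg = 25 mg.
yuvanavir: 50–59 mL/min → 70% of 400 mg = 280 mg.
Total = 25 + 280 = 305 mg.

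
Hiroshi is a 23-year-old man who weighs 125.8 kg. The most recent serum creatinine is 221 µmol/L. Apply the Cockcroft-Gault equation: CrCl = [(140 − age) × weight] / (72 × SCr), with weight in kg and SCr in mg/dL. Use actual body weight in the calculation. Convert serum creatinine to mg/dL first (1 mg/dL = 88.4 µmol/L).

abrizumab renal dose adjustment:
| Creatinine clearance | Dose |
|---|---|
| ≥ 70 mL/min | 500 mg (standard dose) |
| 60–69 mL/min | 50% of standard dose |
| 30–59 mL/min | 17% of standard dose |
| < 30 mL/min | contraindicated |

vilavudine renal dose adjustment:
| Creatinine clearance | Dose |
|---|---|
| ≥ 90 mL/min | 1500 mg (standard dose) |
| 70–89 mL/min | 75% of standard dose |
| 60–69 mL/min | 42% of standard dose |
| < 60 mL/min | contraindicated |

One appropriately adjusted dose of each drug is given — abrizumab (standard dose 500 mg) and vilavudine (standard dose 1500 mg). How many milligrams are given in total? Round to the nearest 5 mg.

SCr = 221 / 88.4 = 2.5 mg/dL
CrCl = (140 − 23) × 125.8 / (72 × 2.5) = 14718.6 / 180.00 ≈ 81.8 mL/min
CrCl ≈ 82 mL/min.
abrizumab: ≥ 70 mL/min → 100% of 500 mg = 500 mg.
vilavudine: 70–89 mL/min → 75% of 1500 mg = 1125 mg.
Total = 500 + 1125 = 1625 mg.

1625 mg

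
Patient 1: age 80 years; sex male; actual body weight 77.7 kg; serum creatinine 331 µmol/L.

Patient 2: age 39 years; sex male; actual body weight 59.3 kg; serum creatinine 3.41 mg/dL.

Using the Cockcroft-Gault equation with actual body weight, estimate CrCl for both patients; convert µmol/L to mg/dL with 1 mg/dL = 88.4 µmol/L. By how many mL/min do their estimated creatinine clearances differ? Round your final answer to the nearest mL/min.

Patient 1: SCr = 331 / 88.4 = 3.744 mg/dL
Patient 1: CrCl = (140 − 80) × 77.7 / (72 × 3.744) = 4662.0 / 269.57 ≈ 17.3 mL/min
Patient 2: CrCl = (140 − 39) × 59.3 / (72 × 3.41) = 5989.3 / 245.52 ≈ 24.4 mL/min
|17.3 − 24.4| = 7.1 mL/min

7 mL/min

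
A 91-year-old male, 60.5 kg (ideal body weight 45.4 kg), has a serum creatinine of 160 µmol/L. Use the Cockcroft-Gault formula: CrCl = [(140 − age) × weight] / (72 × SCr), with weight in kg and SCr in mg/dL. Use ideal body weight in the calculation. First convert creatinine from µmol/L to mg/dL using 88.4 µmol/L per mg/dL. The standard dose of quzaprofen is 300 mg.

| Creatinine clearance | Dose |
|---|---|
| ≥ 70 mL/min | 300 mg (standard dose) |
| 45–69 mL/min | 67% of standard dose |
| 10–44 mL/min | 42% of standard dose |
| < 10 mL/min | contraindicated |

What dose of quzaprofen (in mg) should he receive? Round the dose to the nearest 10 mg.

SCr = 160 / 88.4 = 1.81 mg/dL
CrCl = (140 − 91) × 45.4 / (72 × 1.81) = 2224.6 / 130.32 ≈ 17.1 mL/min
CrCl ≈ 17 mL/min → bracket 10–44 mL/min.
42% of 300 mg = 126 mg → 130 mg

130 mg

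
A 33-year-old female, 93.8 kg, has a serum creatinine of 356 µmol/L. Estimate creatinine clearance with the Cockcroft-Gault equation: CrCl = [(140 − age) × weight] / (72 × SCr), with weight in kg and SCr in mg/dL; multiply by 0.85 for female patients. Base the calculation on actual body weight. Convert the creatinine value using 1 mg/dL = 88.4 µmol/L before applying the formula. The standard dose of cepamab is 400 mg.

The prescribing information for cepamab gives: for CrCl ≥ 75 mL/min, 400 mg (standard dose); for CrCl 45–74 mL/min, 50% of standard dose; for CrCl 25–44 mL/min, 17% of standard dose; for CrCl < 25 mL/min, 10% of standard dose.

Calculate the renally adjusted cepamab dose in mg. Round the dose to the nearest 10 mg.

SCr = 356 / 88.4 = 4.027 mg/dL
CrCl = (140 − 33) × 93.8 / (72 × 4.027) × 0.85 = 10036.6 / 289.94 × 0.85 ≈ 29.4 mL/min
CrCl ≈ 29 mL/min → bracket 25–44 mL/min.
17% of 400 mg = 68 mg → 70 mg

70 mg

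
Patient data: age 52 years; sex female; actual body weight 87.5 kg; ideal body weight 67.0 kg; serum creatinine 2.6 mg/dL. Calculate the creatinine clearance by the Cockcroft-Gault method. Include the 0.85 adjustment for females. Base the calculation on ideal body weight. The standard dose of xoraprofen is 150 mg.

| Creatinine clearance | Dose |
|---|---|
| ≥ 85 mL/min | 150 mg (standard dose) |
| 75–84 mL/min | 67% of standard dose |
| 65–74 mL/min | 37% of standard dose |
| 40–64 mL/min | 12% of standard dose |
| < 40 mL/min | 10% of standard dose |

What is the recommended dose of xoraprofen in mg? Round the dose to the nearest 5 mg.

15 mg

CrCl = (140 − 52) × 67 / (72 × 2.6) × 0.85 = 5896.0 / 187.20 × 0.85 ≈ 26.8 mL/min
CrCl ≈ 27 mL/min → bracket < 40 mL/min.
10% of 150 mg = 15 mg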